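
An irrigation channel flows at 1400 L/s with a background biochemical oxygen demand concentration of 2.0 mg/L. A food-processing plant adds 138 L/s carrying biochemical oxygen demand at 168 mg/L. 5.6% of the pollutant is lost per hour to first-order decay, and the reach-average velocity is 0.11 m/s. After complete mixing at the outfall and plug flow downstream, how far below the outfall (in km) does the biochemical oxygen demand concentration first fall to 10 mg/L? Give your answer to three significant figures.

3.60 km

Mixed concentration C = ΣQC/ΣQ = (1400·2.000 + 138.0·168.0) / 1538 = 25980/1538 = 16.89 mg/L.
5.6%/h lost → k = −ln(1 − 0.056) = 0.05763 h⁻¹.
Set 16.89·exp(−k·t) = 10 → t = ln(16.89/10)/k = 32760 s = 9.100 h.
Distance = v·t = 0.11·32760 = 3604 m = 3.604 km.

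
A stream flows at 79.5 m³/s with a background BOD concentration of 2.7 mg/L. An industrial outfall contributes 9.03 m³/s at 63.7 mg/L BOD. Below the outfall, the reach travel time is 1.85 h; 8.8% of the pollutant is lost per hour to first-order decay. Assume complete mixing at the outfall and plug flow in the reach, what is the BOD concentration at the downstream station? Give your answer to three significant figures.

Mixed concentration C = ΣQC/ΣQ = (79.50·2.700 + 9.030·63.70) / 88.53 = 789.9/88.53 = 8.922 mg/L.
8.8%/h lost → k = −ln(1 − 0.088) = 0.09212 h⁻¹.
After decay, C = 8.922 × e^(−kt) = 8.922 × 0.8433 = 7.524 mg/L.

7.52 mg/L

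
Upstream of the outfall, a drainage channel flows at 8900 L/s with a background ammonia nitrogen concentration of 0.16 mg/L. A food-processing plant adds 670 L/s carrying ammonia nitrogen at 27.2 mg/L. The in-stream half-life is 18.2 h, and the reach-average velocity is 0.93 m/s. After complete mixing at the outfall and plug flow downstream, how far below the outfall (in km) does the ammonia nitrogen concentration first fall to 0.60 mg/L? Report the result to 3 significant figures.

108 km

Flow-weighted average: C = (8900·0.1600 + 670.0·27.20) / 9570 = 19650/9570 = 2.053 mg/L.
Half-life 18.2 h → k = ln 2 / 18.2 = 0.03809 h⁻¹ = 0.9140 d⁻¹.
Set 2.053·exp(−k·t) = 0.60 → t = ln(2.053/0.60)/k = 116300 s = 32.30 h.
Distance = v·t = 0.93·116300 = 108100 m = 108.1 km.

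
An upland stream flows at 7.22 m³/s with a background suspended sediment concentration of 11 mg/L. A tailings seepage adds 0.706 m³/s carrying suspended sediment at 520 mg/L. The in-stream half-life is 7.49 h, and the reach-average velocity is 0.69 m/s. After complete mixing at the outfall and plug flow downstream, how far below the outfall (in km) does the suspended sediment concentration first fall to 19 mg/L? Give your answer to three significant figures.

After mixing, C = (7.220·11.00 + 0.7060·520.0) / 7.926 = 446.5/7.926 = 56.34 mg/L.
Half-life 7.49 h → k = ln 2 / 7.49 = 0.09254 h⁻¹ = 2.221 d⁻¹.
Set 56.34·exp(−k·t) = 19 → t = ln(56.34/19)/k = 42280 s = 11.75 h.
Distance = v·t = 0.69·42280 = 29180 m = 29.18 km.

29.2 km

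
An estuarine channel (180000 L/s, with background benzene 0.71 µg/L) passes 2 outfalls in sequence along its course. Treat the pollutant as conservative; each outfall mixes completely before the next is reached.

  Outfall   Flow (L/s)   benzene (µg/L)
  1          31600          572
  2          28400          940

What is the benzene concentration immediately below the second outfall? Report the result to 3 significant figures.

187 µg/L

Below outfall 1: Q → 211600 L/s, C = (180000·0.7100 + 31600·572.0)/211600 = 86.03 µg/L.
Below outfall 2: Q → 240000 L/s, C = (211600·86.03 + 28400·940.0)/240000 = 187.1 µg/L.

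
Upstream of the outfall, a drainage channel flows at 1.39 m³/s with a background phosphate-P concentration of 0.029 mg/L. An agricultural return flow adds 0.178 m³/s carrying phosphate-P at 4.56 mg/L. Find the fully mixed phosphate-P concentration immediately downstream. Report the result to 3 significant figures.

Mixed concentration C = ΣQC/ΣQ = (1.390·0.02900 + 0.1780·4.560) / 1.568 = 0.8520/1.568 = 0.5434 mg/L.

0.543 mg/L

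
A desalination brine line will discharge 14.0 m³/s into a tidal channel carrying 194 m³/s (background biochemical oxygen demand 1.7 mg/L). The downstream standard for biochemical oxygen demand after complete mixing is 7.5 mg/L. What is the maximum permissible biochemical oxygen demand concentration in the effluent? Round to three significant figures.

At the limit, (Qr·Cr + Qe·Cₑ)/(Qr + Qe) = 7.5:
Cₑ = (208.0·7.5 − 194.0·1.700) / 14.00 = 87.87 mg/L.

87.9 mg/L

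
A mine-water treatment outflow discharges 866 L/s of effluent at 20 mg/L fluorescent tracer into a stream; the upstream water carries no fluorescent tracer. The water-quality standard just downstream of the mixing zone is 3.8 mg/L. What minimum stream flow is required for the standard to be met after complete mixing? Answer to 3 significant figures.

3690 L/s

Set C_mix = 3.8: (Q·0 + 866.0·20.00) / (Q + 866.0) = 3.8
→ Q = 866.0·(20.00 − 3.8)/(3.8 − 0) = 3692 L/s.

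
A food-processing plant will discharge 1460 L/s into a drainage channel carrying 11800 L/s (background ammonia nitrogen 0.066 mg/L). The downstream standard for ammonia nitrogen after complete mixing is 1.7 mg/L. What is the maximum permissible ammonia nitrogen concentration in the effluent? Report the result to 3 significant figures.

At the limit, (Qr·Cr + Qe·Cₑ)/(Qr + Qe) = 1.7:
Cₑ = (13260·1.7 − 11800·0.06600) / 1460 = 14.91 mg/L.

14.9 mg/L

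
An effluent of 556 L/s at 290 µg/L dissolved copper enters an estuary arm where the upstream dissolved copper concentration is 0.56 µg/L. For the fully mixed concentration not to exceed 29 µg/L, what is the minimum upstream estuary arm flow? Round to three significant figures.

5100 L/s

Set C_mix = 29: (Q·0.5600 + 556.0·290.0) / (Q + 556.0) = 29
→ Q = 556.0·(290.0 − 29)/(29 − 0.5600) = 5103 L/s.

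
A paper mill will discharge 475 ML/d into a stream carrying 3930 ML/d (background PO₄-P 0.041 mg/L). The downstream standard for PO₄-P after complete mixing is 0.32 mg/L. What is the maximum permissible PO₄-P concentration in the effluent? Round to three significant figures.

2.63 mg/L

At the limit, (Qr·Cr + Qe·Cₑ)/(Qr + Qe) = 0.32:
Cₑ = (4405·0.32 − 3930·0.04100) / 475.0 = 2.628 mg/L.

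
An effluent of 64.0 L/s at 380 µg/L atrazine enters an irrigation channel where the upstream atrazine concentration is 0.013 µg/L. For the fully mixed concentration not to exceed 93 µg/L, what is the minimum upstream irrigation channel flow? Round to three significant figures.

Set C_mix = 93: (Q·0.01300 + 64.00·380.0) / (Q + 64.00) = 93
→ Q = 64.00·(380.0 − 93)/(93 − 0.01300) = 197.5 L/s.

198 L/s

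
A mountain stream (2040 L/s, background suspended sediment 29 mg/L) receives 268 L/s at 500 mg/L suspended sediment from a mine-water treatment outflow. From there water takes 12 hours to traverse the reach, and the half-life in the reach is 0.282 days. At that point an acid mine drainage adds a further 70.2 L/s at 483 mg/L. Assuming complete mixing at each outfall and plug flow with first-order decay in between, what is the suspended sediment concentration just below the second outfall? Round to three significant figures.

38.0 mg/L

Flow-weighted average: C = (2040·29.00 + 268.0·500.0) / 2308 = 193200/2308 = 83.69 mg/L; combined flow 2308 L/s.
Half-life 0.282 d → k = ln 2 / 0.282 = 2.458 d⁻¹.
Applying C = C₀e^(−kt): 83.69 × 0.2926 = 24.49 mg/L.
At the second outfall, C = (2308·24.49 + 70.20·483.0) / (2308 + 70.20) = 38.02 mg/L.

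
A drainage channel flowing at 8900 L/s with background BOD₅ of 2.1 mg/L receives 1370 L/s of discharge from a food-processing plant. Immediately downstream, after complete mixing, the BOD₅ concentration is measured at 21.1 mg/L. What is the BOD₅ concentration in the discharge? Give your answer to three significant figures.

145 mg/L

Mass balance: 8900·2.100 + 1370·Cₑ = 10270·21.10
→ Cₑ = (10270·21.10 − 8900·2.100) / 1370 = 144.5 mg/L.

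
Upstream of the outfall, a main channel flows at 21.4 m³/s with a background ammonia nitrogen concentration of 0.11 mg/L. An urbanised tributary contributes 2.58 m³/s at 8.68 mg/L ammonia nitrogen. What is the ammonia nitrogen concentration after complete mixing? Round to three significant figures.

1.03 mg/L

Conservation of mass: C = (21.40·0.1100 + 2.580·8.680) / 23.98 = 24.75/23.98 = 1.032 mg/L.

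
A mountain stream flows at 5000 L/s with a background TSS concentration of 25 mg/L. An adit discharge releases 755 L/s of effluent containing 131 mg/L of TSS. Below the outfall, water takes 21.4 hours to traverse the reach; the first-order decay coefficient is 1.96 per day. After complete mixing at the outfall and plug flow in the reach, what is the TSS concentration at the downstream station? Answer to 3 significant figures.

6.78 mg/L

Conservation of mass: C = (5000·25.00 + 755.0·131.0) / 5755 = 223900/5755 = 38.91 mg/L.
Decay over the reach: 38.91·exp(−kt) = 38.91·0.1742 = 6.777 mg/L.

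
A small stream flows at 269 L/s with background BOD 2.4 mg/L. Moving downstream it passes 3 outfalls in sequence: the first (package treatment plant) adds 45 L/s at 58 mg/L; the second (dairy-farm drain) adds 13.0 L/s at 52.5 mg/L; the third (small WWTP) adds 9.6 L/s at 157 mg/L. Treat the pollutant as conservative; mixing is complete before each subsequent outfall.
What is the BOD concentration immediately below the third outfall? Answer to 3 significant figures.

Below outfall 1: Q → 314.0 L/s, C = (269.0·2.400 + 45.00·58.00)/314.0 = 10.37 mg/L.
Below outfall 2: Q → 327.0 L/s, C = (314.0·10.37 + 13.00·52.50)/327.0 = 12.04 mg/L.
Below outfall 3: Q → 336.6 L/s, C = (327.0·12.04 + 9.600·157.0)/336.6 = 16.18 mg/L.

16.2 mg/L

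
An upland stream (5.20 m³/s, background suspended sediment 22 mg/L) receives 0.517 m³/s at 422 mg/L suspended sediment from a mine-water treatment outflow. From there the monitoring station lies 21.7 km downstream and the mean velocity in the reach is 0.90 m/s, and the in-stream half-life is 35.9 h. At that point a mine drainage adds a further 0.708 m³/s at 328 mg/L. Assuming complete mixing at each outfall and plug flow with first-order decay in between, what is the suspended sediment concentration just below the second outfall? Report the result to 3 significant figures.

81.6 mg/L

Mixed concentration C = ΣQC/ΣQ = (5.200·22.00 + 0.5170·422.0) / 5.717 = 332.6/5.717 = 58.17 mg/L; combined flow 5.717 m³/s.
Travel time t = 21.7·1000 / 0.90 = 24110 s = 6.698 h.
Half-life 35.9 h → k = ln 2 / 35.9 = 0.01931 h⁻¹ = 0.4634 d⁻¹.
After decay, C = 58.17 × e^(−kt) = 58.17 × 0.8787 = 51.12 mg/L.
Second outfall: C = (5.717·51.12 + 0.7080·328.0)/6.425 = 81.63 mg/L.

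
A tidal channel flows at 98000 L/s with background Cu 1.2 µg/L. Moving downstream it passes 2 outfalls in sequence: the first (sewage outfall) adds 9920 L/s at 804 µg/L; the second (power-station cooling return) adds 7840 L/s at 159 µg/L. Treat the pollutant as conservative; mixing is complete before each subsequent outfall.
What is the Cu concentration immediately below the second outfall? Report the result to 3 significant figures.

80.7 µg/L

After outfall 1: Q = 98000 + 9920 = 107900 L/s; C = (98000·1.200 + 9920·804.0)/107900 = 74.99 µg/L.
After outfall 2: Q = 107900 + 7840 = 115800 L/s; C = (107900·74.99 + 7840·159.0)/115800 = 80.68 µg/L.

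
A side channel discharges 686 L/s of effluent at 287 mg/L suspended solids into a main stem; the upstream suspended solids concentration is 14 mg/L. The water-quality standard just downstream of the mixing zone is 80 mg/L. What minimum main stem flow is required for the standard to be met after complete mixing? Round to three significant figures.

Set C_mix = 80: (Q·14.00 + 686.0·287.0) / (Q + 686.0) = 80
→ Q = 686.0·(287.0 − 80)/(80 − 14.00) = 2152 L/s.

2150 L/s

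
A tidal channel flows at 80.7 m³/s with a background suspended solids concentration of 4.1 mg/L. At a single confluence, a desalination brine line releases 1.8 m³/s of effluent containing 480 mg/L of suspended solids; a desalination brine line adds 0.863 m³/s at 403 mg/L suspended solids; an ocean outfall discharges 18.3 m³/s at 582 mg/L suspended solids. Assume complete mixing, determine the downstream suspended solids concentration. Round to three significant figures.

120 mg/L

Conservation of mass: C = (80.70·4.100 + 1.800·480.0 + 0.8630·403.0 + 18.30·582.0) / 101.7 = 12190/101.7 = 119.9 mg/L.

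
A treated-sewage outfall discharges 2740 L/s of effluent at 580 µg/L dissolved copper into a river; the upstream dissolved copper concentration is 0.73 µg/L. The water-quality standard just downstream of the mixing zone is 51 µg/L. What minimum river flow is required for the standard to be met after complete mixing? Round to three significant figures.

Set C_mix = 51: (Q·0.7300 + 2740·580.0) / (Q + 2740) = 51
→ Q = 2740·(580.0 − 51)/(51 − 0.7300) = 28830 L/s.

28800 L/s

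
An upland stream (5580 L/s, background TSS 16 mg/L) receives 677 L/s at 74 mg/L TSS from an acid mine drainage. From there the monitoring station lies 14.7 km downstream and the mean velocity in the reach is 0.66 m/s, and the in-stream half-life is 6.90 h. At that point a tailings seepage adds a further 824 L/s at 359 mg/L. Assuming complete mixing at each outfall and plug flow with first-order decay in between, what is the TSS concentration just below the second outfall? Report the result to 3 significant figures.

52.3 mg/L

Mixed concentration C = ΣQC/ΣQ = (5580·16.00 + 677.0·74.00) / 6257 = 139400/6257 = 22.28 mg/L; combined flow 6257 L/s.
Travel time t = 14.7·1000 / 0.66 = 22270 s = 6.187 h.
Half-life 6.90 h → k = ln 2 / 6.90 = 0.1005 h⁻¹ = 2.411 d⁻¹.
First-order decay: C = 22.28·exp(−k·t) = 22.28·0.5371 = 11.96 mg/L.
At the second outfall, C = (6257·11.96 + 824.0·359.0) / (6257 + 824.0) = 52.35 mg/L.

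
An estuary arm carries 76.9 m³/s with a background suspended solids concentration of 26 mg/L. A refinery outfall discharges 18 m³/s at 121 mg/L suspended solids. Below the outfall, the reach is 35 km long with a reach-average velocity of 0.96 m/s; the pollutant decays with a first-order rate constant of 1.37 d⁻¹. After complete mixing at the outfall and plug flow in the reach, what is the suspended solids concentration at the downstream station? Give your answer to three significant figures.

24.7 mg/L

Flow-weighted average: C = (76.90·26.00 + 18.00·121.0) / 94.90 = 4177/94.90 = 44.02 mg/L.
Travel time t = 35·1000 / 0.96 = 36460 s = 10.13 h.
Applying C = C₀e^(−kt): 44.02 × 0.5610 = 24.69 mg/L.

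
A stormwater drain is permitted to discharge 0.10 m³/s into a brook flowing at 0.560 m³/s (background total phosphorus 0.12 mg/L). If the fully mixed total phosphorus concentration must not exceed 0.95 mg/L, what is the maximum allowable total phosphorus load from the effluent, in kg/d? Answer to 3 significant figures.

Mass balance at the limit: 0.5600·0.1200 + 0.1000·Cₑ = 0.6600·0.95 → Cₑ = 5.598 mg/L.
Load = 0.1000 m³/s × 5.598 g/m³ × 86 400 s/d = 48.37 kg/d.

48.4 kg/d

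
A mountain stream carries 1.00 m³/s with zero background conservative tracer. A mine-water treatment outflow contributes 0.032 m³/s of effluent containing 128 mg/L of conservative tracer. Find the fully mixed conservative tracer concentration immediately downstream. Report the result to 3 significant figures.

Mass balance: C = (1.000·0 + 0.03200·128.0) / 1.032 = 4.096/1.032 = 3.969 mg/L.

3.97 mg/L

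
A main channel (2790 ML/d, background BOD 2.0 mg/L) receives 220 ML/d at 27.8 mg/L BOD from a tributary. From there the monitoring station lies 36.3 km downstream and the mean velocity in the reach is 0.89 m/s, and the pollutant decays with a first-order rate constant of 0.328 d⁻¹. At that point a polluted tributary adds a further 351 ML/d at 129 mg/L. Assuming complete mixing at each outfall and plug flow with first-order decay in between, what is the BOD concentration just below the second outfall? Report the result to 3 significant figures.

Conservation of mass: C = (2790·2.000 + 220.0·27.80) / 3010 = 11700/3010 = 3.886 mg/L; combined flow 3010 ML/d.
Travel time t = 36.3·1000 / 0.89 = 40790 s = 11.33 h.
Decay over the reach: 3.886·exp(−kt) = 3.886·0.8566 = 3.328 mg/L.
Second outfall: C = (3010·3.328 + 351.0·129.0)/3361 = 16.45 mg/L.

16.5 mg/L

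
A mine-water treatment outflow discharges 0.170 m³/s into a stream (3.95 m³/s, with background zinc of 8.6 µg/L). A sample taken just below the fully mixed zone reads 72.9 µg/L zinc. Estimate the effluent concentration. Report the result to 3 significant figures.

1570 µg/L

Mass balance: 3.950·8.600 + 0.1700·Cₑ = 4.120·72.90
→ Cₑ = (4.120·72.90 − 3.950·8.600) / 0.1700 = 1567 µg/L.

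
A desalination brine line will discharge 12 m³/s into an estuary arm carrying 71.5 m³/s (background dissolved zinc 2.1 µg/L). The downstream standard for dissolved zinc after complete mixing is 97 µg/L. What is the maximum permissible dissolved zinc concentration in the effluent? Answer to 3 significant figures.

At the limit, (Qr·Cr + Qe·Cₑ)/(Qr + Qe) = 97:
Cₑ = (83.50·97 − 71.50·2.100) / 12.00 = 662.4 µg/L.

662 µg/L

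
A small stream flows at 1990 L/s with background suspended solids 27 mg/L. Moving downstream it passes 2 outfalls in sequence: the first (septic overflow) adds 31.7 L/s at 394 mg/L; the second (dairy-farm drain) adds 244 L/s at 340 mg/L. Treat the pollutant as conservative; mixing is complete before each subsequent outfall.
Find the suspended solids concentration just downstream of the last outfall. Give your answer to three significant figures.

After outfall 1: Q = 1990 + 31.70 = 2022 L/s; C = (1990·27.00 + 31.70·394.0)/2022 = 32.75 mg/L.
After outfall 2: Q = 2022 + 244.0 = 2266 L/s; C = (2022·32.75 + 244.0·340.0)/2266 = 65.84 mg/L.

65.8 mg/L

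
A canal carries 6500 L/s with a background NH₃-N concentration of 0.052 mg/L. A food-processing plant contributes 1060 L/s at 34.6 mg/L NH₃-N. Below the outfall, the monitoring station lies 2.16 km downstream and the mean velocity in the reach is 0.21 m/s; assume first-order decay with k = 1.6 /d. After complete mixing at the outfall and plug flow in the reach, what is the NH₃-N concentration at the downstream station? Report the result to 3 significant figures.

4.05 mg/L

After mixing, C = (6500·0.05200 + 1060·34.60) / 7560 = 37010/7560 = 4.896 mg/L.
Travel time t = 2.16·1000 / 0.21 = 10290 s = 2.857 h.
After decay, C = 4.896 × e^(−kt) = 4.896 × 0.8266 = 4.047 mg/L.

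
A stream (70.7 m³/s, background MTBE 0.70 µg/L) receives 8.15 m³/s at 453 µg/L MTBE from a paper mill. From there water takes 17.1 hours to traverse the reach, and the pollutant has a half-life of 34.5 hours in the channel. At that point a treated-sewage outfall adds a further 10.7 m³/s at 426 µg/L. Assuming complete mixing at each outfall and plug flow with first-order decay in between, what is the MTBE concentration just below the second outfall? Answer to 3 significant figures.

Conservation of mass: C = (70.70·0.7000 + 8.150·453.0) / 78.85 = 3741/78.85 = 47.45 µg/L; combined flow 78.85 m³/s.
Half-life 34.5 h → k = ln 2 / 34.5 = 0.02009 h⁻¹ = 0.4822 d⁻¹.
After decay, C = 47.45 × e^(−kt) = 47.45 × 0.7092 = 33.65 µg/L.
Second outfall: C = (78.85·33.65 + 10.70·426.0)/89.55 = 80.53 µg/L.

80.5 µg/L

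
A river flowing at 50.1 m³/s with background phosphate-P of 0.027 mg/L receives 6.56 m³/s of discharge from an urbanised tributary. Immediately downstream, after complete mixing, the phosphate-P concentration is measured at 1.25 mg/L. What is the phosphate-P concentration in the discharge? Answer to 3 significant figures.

10.6 mg/L

Mass balance: 50.10·0.02700 + 6.560·Cₑ = 56.66·1.250
→ Cₑ = (56.66·1.250 − 50.10·0.02700) / 6.560 = 10.59 mg/L.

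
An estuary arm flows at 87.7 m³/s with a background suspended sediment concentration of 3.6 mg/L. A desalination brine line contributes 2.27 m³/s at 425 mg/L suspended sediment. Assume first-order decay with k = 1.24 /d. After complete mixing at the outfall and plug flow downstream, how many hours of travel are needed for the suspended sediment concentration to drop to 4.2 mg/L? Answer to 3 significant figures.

Mass balance: C = (87.70·3.600 + 2.270·425.0) / 89.97 = 1280/89.97 = 14.23 mg/L.
14.23·exp(−k·t) = 4.2 → t = ln(14.23/4.2)/k = 85040 s = 23.62 h.

23.6 h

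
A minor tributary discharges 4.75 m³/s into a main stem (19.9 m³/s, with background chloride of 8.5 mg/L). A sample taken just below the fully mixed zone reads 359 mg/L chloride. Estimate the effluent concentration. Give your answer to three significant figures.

Mass balance: 19.90·8.500 + 4.750·Cₑ = 24.65·359.0
→ Cₑ = (24.65·359.0 − 19.90·8.500) / 4.750 = 1827 mg/L.

1830 mg/L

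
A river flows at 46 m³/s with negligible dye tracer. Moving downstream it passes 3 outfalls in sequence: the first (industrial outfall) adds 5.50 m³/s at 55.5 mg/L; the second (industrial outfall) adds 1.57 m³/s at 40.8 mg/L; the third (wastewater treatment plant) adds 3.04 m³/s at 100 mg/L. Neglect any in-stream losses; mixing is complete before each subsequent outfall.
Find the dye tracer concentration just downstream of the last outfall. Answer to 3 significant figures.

After outfall 1: Q = 46.00 + 5.500 = 51.50 m³/s; C = (46.00·0 + 5.500·55.50)/51.50 = 5.927 mg/L.
After outfall 2: Q = 51.50 + 1.570 = 53.07 m³/s; C = (51.50·5.927 + 1.570·40.80)/53.07 = 6.959 mg/L.
After outfall 3: Q = 53.07 + 3.040 = 56.11 m³/s; C = (53.07·6.959 + 3.040·100.0)/56.11 = 12.00 mg/L.

12.0 mg/L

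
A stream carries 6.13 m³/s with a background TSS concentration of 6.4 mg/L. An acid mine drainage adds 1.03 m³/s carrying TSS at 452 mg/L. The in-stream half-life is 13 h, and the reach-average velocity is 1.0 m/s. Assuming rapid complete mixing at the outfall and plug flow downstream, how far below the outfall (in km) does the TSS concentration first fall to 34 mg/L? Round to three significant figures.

After mixing, C = (6.130·6.400 + 1.030·452.0) / 7.160 = 504.8/7.160 = 70.50 mg/L.
Half-life 13 h → k = ln 2 / 13 = 0.05332 h⁻¹ = 1.280 d⁻¹.
Set 70.50·exp(−k·t) = 34 → t = ln(70.50/34)/k = 49240 s = 13.68 h.
Distance = v·t = 1.0·49240 = 49240 m = 49.24 km.

49.2 km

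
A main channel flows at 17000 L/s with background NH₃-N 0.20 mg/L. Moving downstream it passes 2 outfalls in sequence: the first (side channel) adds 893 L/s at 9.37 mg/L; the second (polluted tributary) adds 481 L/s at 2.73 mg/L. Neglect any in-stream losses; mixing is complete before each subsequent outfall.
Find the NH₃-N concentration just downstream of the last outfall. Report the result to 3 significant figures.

0.712 mg/L

After outfall 1: Q = 17000 + 893.0 = 17890 L/s; C = (17000·0.2000 + 893.0·9.370)/17890 = 0.6577 mg/L.
After outfall 2: Q = 17890 + 481.0 = 18370 L/s; C = (17890·0.6577 + 481.0·2.730)/18370 = 0.7119 mg/L.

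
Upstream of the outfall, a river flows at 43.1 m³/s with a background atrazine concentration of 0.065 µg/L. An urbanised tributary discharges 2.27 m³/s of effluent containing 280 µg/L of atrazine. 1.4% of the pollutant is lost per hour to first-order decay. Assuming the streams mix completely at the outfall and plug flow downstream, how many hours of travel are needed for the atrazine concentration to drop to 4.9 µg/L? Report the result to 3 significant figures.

74.8 h

After mixing, C = (43.10·0.06500 + 2.270·280.0) / 45.37 = 638.4/45.37 = 14.07 µg/L.
1.4%/h lost → k = −ln(1 − 0.014) = 0.01410 h⁻¹.
14.07·exp(−k·t) = 4.9 → t = ln(14.07/4.9)/k = 269400 s = 74.82 h.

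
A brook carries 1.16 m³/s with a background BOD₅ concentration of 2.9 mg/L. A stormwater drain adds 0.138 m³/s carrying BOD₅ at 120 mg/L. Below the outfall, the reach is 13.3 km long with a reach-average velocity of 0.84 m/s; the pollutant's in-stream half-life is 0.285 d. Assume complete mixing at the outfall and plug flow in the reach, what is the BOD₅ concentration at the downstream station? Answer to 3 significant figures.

9.83 mg/L

Conservation of mass: C = (1.160·2.900 + 0.1380·120.0) / 1.298 = 19.92/1.298 = 15.35 mg/L.
Travel time t = 13.3·1000 / 0.84 = 15830 s = 4.398 h.
Half-life 0.285 d → k = ln 2 / 0.285 = 2.432 d⁻¹.
Decay over the reach: 15.35·exp(−kt) = 15.35·0.6404 = 9.830 mg/L.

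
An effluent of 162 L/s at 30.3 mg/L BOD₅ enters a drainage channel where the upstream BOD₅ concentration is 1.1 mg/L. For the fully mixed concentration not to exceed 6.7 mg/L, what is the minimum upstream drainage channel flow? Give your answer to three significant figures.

683 L/s

Set C_mix = 6.7: (Q·1.100 + 162.0·30.30) / (Q + 162.0) = 6.7
→ Q = 162.0·(30.30 − 6.7)/(6.7 − 1.100) = 682.7 L/s.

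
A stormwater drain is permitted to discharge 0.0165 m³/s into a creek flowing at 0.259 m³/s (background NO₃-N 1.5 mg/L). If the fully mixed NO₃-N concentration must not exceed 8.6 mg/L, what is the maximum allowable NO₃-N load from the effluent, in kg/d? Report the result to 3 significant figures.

Mass balance at the limit: 0.2590·1.500 + 0.01650·Cₑ = 0.2755·8.6 → Cₑ = 120.0 mg/L.
Load = 0.01650 m³/s × 120.0 g/m³ × 86 400 s/d = 171.1 kg/d.

171 kg/d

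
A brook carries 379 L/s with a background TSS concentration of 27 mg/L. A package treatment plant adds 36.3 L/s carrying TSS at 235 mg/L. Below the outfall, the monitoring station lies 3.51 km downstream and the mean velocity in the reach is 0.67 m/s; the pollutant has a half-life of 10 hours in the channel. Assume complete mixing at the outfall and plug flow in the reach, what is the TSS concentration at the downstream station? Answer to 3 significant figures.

40.8 mg/L

Mixed concentration C = ΣQC/ΣQ = (379.0·27.00 + 36.30·235.0) / 415.3 = 18760/415.3 = 45.18 mg/L.
Travel time t = 3.51·1000 / 0.67 = 5239 s = 1.455 h.
Half-life 10 h → k = ln 2 / 10 = 0.06931 h⁻¹ = 1.664 d⁻¹.
After decay, C = 45.18 × e^(−kt) = 45.18 × 0.9041 = 40.85 mg/L.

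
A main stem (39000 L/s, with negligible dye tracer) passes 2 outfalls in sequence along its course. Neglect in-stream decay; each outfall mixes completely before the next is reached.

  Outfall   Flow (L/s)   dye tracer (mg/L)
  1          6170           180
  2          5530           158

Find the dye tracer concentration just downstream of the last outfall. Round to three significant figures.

After outfall 1: Q = 39000 + 6170 = 45170 L/s; C = (39000·0 + 6170·180.0)/45170 = 24.59 mg/L.
After outfall 2: Q = 45170 + 5530 = 50700 L/s; C = (45170·24.59 + 5530·158.0)/50700 = 39.14 mg/L.

39.1 mg/L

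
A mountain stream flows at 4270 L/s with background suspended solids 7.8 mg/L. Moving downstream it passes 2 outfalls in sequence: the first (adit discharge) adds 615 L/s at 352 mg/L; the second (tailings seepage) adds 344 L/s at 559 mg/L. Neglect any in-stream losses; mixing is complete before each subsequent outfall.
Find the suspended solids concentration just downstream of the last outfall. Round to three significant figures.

84.5 mg/L

Outfall 1: combined Q = 4885 L/s; C = (4270·7.800 + 615.0·352.0)/4885 = 51.13 mg/L.
Outfall 2: combined Q = 5229 L/s; C = (4885·51.13 + 344.0·559.0)/5229 = 84.54 mg/L.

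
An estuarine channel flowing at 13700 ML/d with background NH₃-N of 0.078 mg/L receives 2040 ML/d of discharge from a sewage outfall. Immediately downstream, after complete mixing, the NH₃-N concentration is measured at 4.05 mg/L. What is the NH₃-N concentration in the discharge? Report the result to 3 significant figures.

Mass balance: 13700·0.07800 + 2040·Cₑ = 15740·4.050
→ Cₑ = (15740·4.050 − 13700·0.07800) / 2040 = 30.72 mg/L.

30.7 mg/L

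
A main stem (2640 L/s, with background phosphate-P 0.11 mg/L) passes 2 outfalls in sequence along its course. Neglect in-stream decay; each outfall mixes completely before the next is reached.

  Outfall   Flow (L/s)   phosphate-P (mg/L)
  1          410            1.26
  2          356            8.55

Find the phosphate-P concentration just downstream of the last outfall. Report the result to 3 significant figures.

After outfall 1: Q = 2640 + 410.0 = 3050 L/s; C = (2640·0.1100 + 410.0·1.260)/3050 = 0.2646 mg/L.
After outfall 2: Q = 3050 + 356.0 = 3406 L/s; C = (3050·0.2646 + 356.0·8.550)/3406 = 1.131 mg/L.

1.13 mg/L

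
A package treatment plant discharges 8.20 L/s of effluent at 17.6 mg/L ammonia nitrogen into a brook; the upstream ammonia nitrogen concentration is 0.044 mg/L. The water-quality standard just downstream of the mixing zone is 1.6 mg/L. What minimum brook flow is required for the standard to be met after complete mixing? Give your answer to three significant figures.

84.3 L/s

Set C_mix = 1.6: (Q·0.04400 + 8.200·17.60) / (Q + 8.200) = 1.6
→ Q = 8.200·(17.60 − 1.6)/(1.6 − 0.04400) = 84.32 L/s.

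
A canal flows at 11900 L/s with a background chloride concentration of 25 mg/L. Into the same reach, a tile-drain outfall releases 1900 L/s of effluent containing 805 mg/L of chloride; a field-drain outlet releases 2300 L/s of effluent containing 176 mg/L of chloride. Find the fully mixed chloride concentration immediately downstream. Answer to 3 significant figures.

Conservation of mass: C = (11900·25.00 + 1900·805.0 + 2300·176.0) / 16100 = 2232000/16100 = 138.6 mg/L.

139 mg/L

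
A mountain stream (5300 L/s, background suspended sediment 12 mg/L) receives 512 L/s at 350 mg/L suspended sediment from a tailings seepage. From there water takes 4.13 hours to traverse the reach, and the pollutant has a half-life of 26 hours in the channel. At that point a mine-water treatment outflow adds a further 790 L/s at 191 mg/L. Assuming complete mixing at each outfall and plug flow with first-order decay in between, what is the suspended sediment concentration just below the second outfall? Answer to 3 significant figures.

55.8 mg/L

Mixed concentration C = ΣQC/ΣQ = (5300·12.00 + 512.0·350.0) / 5812 = 242800/5812 = 41.78 mg/L; combined flow 5812 L/s.
Half-life 26 h → k = ln 2 / 26 = 0.02666 h⁻¹ = 0.6398 d⁻¹.
First-order decay: C = 41.78·exp(−k·t) = 41.78·0.8957 = 37.42 mg/L.
At the second outfall, C = (5812·37.42 + 790.0·191.0) / (5812 + 790.0) = 55.80 mg/L.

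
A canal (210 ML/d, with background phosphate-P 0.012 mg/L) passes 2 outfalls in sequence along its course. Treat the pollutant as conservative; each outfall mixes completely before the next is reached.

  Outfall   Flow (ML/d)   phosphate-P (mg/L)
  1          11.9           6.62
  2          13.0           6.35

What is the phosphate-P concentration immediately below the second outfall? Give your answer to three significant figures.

0.698 mg/L

After outfall 1: Q = 210.0 + 11.90 = 221.9 ML/d; C = (210.0·0.01200 + 11.90·6.620)/221.9 = 0.3664 mg/L.
After outfall 2: Q = 221.9 + 13.00 = 234.9 ML/d; C = (221.9·0.3664 + 13.00·6.350)/234.9 = 0.6975 mg/L.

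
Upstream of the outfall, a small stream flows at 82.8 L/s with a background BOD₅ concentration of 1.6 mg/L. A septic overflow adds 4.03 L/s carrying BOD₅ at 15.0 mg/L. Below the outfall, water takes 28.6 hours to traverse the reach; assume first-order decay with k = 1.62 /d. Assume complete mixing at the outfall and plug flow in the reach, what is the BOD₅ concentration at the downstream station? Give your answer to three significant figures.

After mixing, C = (82.80·1.600 + 4.030·15.00) / 86.83 = 192.9/86.83 = 2.222 mg/L.
Decay over the reach: 2.222·exp(−kt) = 2.222·0.1451 = 0.3223 mg/L.

0.322 mg/L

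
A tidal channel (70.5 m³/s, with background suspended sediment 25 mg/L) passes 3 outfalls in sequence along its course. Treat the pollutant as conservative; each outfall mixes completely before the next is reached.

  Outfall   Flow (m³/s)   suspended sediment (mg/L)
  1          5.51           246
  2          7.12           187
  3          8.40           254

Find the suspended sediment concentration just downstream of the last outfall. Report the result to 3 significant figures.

71.9 mg/L

After outfall 1: Q = 70.50 + 5.510 = 76.01 m³/s; C = (70.50·25.00 + 5.510·246.0)/76.01 = 41.02 mg/L.
After outfall 2: Q = 76.01 + 7.120 = 83.13 m³/s; C = (76.01·41.02 + 7.120·187.0)/83.13 = 53.52 mg/L.
After outfall 3: Q = 83.13 + 8.400 = 91.53 m³/s; C = (83.13·53.52 + 8.400·254.0)/91.53 = 71.92 mg/L.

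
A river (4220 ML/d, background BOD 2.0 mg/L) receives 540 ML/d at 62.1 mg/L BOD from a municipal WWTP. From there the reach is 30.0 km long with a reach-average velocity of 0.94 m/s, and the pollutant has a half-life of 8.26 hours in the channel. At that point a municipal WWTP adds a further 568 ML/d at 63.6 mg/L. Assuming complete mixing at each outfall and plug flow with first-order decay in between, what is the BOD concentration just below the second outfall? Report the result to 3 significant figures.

10.5 mg/L

After mixing, C = (4220·2.000 + 540.0·62.10) / 4760 = 41970/4760 = 8.818 mg/L; combined flow 4760 ML/d.
Travel time t = 30.0·1000 / 0.94 = 31910 s = 8.865 h.
Half-life 8.26 h → k = ln 2 / 8.26 = 0.08392 h⁻¹ = 2.014 d⁻¹.
First-order decay: C = 8.818·exp(−k·t) = 8.818·0.4752 = 4.191 mg/L.
Second outfall: C = (4760·4.191 + 568.0·63.60)/5328 = 10.52 mg/L.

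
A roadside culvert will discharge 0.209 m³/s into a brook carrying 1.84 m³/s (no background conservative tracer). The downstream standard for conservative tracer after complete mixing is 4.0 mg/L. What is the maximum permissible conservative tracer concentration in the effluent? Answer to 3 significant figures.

At the limit, (Qr·Cr + Qe·Cₑ)/(Qr + Qe) = 4.0:
Cₑ = (2.049·4.0 − 1.840·0) / 0.2090 = 39.22 mg/L.

39.2 mg/L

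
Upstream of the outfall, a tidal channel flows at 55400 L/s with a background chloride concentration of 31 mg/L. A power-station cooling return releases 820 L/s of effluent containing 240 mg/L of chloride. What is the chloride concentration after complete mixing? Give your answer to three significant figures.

Mass balance: C = (55400·31.00 + 820.0·240.0) / 56220 = 1914000/56220 = 34.05 mg/L.

34.0 mg/L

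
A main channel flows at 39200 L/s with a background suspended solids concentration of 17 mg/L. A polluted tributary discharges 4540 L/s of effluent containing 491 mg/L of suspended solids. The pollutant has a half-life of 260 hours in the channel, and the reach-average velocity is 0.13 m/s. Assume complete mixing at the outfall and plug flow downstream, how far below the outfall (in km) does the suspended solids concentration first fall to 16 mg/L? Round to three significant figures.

Mass balance: C = (39200·17.00 + 4540·491.0) / 43740 = 2896000/43740 = 66.20 mg/L.
Half-life 260 h → k = ln 2 / 260 = 0.002666 h⁻¹ = 0.06398 d⁻¹.
Set 66.20·exp(−k·t) = 16 → t = ln(66.20/16)/k = 1918000 s = 532.7 h.
Distance = v·t = 0.13·1918000 = 249300 m = 249.3 km.

249 km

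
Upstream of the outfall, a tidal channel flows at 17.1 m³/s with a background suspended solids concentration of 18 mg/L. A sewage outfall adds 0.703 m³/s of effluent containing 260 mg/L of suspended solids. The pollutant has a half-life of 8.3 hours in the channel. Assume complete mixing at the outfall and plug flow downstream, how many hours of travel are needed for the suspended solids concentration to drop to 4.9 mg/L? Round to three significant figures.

20.7 h

Flow-weighted average: C = (17.10·18.00 + 0.7030·260.0) / 17.80 = 490.6/17.80 = 27.56 mg/L.
Half-life 8.3 h → k = ln 2 / 8.3 = 0.08351 h⁻¹ = 2.004 d⁻¹.
27.56·exp(−k·t) = 4.9 → t = ln(27.56/4.9)/k = 74450 s = 20.68 h.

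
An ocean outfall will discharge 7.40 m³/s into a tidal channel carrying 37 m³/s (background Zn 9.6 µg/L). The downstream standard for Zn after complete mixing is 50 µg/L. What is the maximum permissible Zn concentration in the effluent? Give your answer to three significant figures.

252 µg/L

At the limit, (Qr·Cr + Qe·Cₑ)/(Qr + Qe) = 50:
Cₑ = (44.40·50 − 37.00·9.600) / 7.400 = 252.0 µg/L.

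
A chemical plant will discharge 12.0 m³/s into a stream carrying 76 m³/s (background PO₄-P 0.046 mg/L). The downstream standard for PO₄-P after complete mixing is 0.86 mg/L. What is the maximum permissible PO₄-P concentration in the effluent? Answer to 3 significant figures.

At the limit, (Qr·Cr + Qe·Cₑ)/(Qr + Qe) = 0.86:
Cₑ = (88.00·0.86 − 76.00·0.04600) / 12.00 = 6.015 mg/L.

6.02 mg/L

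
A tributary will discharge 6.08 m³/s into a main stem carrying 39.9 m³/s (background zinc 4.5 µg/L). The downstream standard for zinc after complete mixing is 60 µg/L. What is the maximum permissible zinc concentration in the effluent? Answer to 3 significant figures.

424 µg/L

At the limit, (Qr·Cr + Qe·Cₑ)/(Qr + Qe) = 60:
Cₑ = (45.98·60 − 39.90·4.500) / 6.080 = 424.2 µg/L.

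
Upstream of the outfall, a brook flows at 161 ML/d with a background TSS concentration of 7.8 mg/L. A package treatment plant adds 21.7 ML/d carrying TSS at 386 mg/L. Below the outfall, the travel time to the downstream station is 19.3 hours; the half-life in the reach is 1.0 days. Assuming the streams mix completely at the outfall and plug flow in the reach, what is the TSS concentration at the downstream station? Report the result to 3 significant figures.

30.2 mg/L

Flow-weighted average: C = (161.0·7.800 + 21.70·386.0) / 182.7 = 9632/182.7 = 52.72 mg/L.
Half-life 1.0 d → k = ln 2 / 1.0 = 0.6931 d⁻¹.
First-order decay: C = 52.72·exp(−k·t) = 52.72·0.5727 = 30.19 mg/L.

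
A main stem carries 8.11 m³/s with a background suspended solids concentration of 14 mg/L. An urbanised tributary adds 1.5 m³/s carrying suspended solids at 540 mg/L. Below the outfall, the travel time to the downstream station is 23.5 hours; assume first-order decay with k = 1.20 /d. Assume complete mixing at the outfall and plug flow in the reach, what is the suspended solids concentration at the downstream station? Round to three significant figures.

29.7 mg/L

Mass balance: C = (8.110·14.00 + 1.500·540.0) / 9.610 = 923.5/9.610 = 96.10 mg/L.
First-order decay: C = 96.10·exp(−k·t) = 96.10·0.3088 = 29.68 mg/L.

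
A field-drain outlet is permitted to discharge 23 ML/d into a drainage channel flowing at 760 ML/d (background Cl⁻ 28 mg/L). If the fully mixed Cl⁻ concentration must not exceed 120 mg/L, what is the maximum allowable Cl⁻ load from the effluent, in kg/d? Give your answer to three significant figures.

Mass balance at the limit: 760.0·28.00 + 23.00·Cₑ = 783.0·120 → Cₑ = 3160 mg/L.
23.00 ML/d = 0.2662 m³/s. Load = 0.2662 m³/s × 3160 g/m³ × 86 400 s/d = 72680 kg/d.

72700 kg/d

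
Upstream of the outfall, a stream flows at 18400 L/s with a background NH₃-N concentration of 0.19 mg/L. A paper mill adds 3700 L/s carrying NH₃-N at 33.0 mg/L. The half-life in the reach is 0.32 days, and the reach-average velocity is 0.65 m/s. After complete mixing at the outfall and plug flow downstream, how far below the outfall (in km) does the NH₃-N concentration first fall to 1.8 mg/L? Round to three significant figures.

29.8 km

Conservation of mass: C = (18400·0.1900 + 3700·33.00) / 22100 = 125600/22100 = 5.683 mg/L.
Half-life 0.32 d → k = ln 2 / 0.32 = 2.166 d⁻¹.
Set 5.683·exp(−k·t) = 1.8 → t = ln(5.683/1.8)/k = 45860 s = 12.74 h.
Distance = v·t = 0.65·45860 = 29810 m = 29.81 km.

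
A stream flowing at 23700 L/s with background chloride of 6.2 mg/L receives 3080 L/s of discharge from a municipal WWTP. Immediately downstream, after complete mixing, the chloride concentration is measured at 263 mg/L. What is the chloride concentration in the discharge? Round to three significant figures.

Mass balance: 23700·6.200 + 3080·Cₑ = 26780·263.0
→ Cₑ = (26780·263.0 − 23700·6.200) / 3080 = 2239 mg/L.

2240 mg/L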